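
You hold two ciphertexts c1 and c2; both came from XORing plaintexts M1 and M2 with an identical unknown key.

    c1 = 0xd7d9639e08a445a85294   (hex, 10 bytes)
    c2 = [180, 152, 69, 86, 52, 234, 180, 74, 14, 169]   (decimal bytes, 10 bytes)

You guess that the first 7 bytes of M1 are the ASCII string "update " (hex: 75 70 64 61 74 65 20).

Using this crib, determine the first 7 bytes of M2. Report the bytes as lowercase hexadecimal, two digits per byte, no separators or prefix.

First, c1 ⊕ c2 = (M1 ⊕ K) ⊕ (M2 ⊕ K) = M1 ⊕ M2, so the key drops out. Then M2 = (M1 ⊕ M2) ⊕ M1 over the first 7 bytes.
byte 0: (d7 xor b4) xor 75 = 63 xor 75 = 16
byte 1: (d9 xor 98) xor 70 = 41 xor 70 = 31
byte 2: (63 xor 45) xor 64 = 26 xor 64 = 42
byte 3: (9e xor 56) xor 61 = c8 xor 61 = a9
byte 4: (08 xor 34) xor 74 = 3c xor 74 = 48
byte 5: (a4 xor ea) xor 65 = 4e xor 65 = 2b
byte 6: (45 xor b4) xor 20 = f1 xor 20 = d1

163142a9482bd1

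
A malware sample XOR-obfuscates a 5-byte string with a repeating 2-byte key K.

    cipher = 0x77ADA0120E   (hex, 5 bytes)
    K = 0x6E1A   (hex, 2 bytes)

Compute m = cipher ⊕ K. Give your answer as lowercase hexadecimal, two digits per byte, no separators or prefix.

19b7ce0860

The 2-byte key repeats, so the effective keystream is 6e 1a 6e 1a 6e.
byte 0: 119 ^ 110 =  25
byte 1: 173 ^  26 = 183
byte 2: 160 ^ 110 = 206
byte 3:  18 ^  26 =   8
byte 4:  14 ^ 110 =  96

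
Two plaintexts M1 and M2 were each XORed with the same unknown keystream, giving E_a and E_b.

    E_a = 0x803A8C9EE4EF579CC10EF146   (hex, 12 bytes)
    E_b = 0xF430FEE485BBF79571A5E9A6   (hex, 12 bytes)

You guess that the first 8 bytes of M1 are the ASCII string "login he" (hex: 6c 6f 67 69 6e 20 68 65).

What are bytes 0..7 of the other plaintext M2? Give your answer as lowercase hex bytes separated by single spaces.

First, E_a ⊕ E_b = (M1 ⊕ K) ⊕ (M2 ⊕ K) = M1 ⊕ M2, so the key drops out. Then M2 = (M1 ⊕ M2) ⊕ M1 over the first 8 bytes.
byte 0: (80 XOR f4) XOR 6c = 74 XOR 6c = 18
byte 1: (3a XOR 30) XOR 6f = 0a XOR 6f = 65
byte 2: (8c XOR fe) XOR 67 = 72 XOR 67 = 15
byte 3: (9e XOR e4) XOR 69 = 7a XOR 69 = 13
byte 4: (e4 XOR 85) XOR 6e = 61 XOR 6e = 0f
byte 5: (ef XOR bb) XOR 20 = 54 XOR 20 = 74
byte 6: (57 XOR f7) XOR 68 = a0 XOR 68 = c8
byte 7: (9c XOR 95) XOR 65 = 09 XOR 65 = 6c

18 65 15 13 0f 74 c8 6c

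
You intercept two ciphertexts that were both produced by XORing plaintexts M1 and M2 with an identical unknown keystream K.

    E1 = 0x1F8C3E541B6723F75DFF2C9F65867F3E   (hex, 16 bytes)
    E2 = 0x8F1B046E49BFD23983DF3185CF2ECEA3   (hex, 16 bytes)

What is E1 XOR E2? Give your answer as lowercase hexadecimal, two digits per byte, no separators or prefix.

E1 ⊕ E2 = (M1 ⊕ K) ⊕ (M2 ⊕ K) = M1 ⊕ M2 — the shared key cancels under XOR.
1f ^ 8f = 90
8c ^ 1b = 97
3e ^ 04 = 3a
54 ^ 6e = 3a
1b ^ 49 = 52
67 ^ bf = d8
23 ^ d2 = f1
f7 ^ 39 = ce
5d ^ 83 = de
ff ^ df = 20
2c ^ 31 = 1d
9f ^ 85 = 1a
65 ^ cf = aa
86 ^ 2e = a8
7f ^ ce = b1
3e ^ a3 = 9d

90973a3a52d8f1cede201d1aaaa8b19d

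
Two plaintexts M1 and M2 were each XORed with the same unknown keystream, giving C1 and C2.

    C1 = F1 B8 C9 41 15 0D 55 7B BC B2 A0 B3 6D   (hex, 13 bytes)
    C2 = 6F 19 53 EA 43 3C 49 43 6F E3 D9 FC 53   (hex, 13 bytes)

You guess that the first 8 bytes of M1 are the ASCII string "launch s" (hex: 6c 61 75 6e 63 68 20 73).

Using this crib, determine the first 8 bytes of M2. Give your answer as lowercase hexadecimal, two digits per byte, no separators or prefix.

First, C1 ⊕ C2 = (M1 ⊕ K) ⊕ (M2 ⊕ K) = M1 ⊕ M2, so the key drops out. Then M2 = (M1 ⊕ M2) ⊕ M1 over the first 8 bytes.
byte 0: (f1 ^ 6f) ^ 6c = 9e ^ 6c = f2
byte 1: (b8 ^ 19) ^ 61 = a1 ^ 61 = c0
byte 2: (c9 ^ 53) ^ 75 = 9a ^ 75 = ef
byte 3: (41 ^ ea) ^ 6e = ab ^ 6e = c5
byte 4: (15 ^ 43) ^ 63 = 56 ^ 63 = 35
byte 5: (0d ^ 3c) ^ 68 = 31 ^ 68 = 59
byte 6: (55 ^ 49) ^ 20 = 1c ^ 20 = 3c
byte 7: (7b ^ 43) ^ 73 = 38 ^ 73 = 4b

f2c0efc535593c4b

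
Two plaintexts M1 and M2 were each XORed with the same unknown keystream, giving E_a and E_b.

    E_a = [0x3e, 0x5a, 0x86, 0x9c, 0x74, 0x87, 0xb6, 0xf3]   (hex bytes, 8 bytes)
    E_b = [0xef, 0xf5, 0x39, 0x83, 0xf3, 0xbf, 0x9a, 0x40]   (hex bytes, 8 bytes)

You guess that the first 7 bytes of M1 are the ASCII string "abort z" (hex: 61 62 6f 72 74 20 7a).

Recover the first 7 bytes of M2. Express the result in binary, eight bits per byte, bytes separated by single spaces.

First, E_a ⊕ E_b = (M1 ⊕ K) ⊕ (M2 ⊕ K) = M1 ⊕ M2, so the key drops out. Then M2 = (M1 ⊕ M2) ⊕ M1 over the first 7 bytes.
byte 0: (3e XOR ef) XOR 61 = d1 XOR 61 = b0
byte 1: (5a XOR f5) XOR 62 = af XOR 62 = cd
byte 2: (86 XOR 39) XOR 6f = bf XOR 6f = d0
byte 3: (9c XOR 83) XOR 72 = 1f XOR 72 = 6d
byte 4: (74 XOR f3) XOR 74 = 87 XOR 74 = f3
byte 5: (87 XOR bf) XOR 20 = 38 XOR 20 = 18
byte 6: (b6 XOR 9a) XOR 7a = 2c XOR 7a = 56

10110000 11001101 11010000 01101101 11110011 00011000 01010110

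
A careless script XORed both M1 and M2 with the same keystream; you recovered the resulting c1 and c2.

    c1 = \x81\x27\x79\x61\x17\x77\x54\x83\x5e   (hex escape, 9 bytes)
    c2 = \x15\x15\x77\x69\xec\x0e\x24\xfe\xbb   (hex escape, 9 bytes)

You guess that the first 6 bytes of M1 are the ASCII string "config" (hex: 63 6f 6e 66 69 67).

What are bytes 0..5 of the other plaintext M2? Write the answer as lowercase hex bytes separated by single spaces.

First, c1 ⊕ c2 = (M1 ⊕ K) ⊕ (M2 ⊕ K) = M1 ⊕ M2, so the key drops out. Then M2 = (M1 ⊕ M2) ⊕ M1 over the first 6 bytes.
byte 0: (81 xor 15) xor 63 = 94 xor 63 = f7
byte 1: (27 xor 15) xor 6f = 32 xor 6f = 5d
byte 2: (79 xor 77) xor 6e = 0e xor 6e = 60
byte 3: (61 xor 69) xor 66 = 08 xor 66 = 6e
byte 4: (17 xor ec) xor 69 = fb xor 69 = 92
byte 5: (77 xor 0e) xor 67 = 79 xor 67 = 1e

f7 5d 60 6e 92 1e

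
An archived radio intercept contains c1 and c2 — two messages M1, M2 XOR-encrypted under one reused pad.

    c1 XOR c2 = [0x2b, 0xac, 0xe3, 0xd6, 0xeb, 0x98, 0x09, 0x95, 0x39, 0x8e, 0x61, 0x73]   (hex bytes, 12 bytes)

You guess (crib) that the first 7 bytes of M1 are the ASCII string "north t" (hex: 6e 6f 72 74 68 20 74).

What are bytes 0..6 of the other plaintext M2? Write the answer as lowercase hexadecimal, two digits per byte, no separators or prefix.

45c391a283b87d

Since c1 ⊕ c2 = M1 ⊕ M2, XORing with the guessed M1 bytes yields the corresponding M2 bytes: M2 = (c1 ⊕ c2) ⊕ M1.
2b ⊕ 6e = 45
ac ⊕ 6f = c3
e3 ⊕ 72 = 91
d6 ⊕ 74 = a2
eb ⊕ 68 = 83
98 ⊕ 20 = b8
09 ⊕ 74 = 7d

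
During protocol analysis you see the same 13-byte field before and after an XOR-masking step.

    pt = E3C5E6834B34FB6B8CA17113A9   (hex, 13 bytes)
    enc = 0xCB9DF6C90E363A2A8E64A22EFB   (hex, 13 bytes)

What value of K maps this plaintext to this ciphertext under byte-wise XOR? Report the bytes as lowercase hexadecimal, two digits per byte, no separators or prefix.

2858104a4502c14102c5d33d52

Since enc = pt ⊕ K, XORing both sides with pt gives K = pt ⊕ enc.
e3 xor cb = 28
c5 xor 9d = 58
e6 xor f6 = 10
83 xor c9 = 4a
4b xor 0e = 45
34 xor 36 = 02
fb xor 3a = c1
6b xor 2a = 41
8c xor 8e = 02
a1 xor 64 = c5
71 xor a2 = d3
13 xor 2e = 3d
a9 xor fb = 52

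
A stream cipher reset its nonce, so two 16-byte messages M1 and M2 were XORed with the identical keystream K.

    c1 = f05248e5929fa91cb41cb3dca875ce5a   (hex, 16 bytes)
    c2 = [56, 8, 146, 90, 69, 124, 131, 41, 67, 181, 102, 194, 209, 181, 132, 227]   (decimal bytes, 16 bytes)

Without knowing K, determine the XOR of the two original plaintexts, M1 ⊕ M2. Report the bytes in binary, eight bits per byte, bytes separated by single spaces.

c1 ⊕ c2 = (M1 ⊕ K) ⊕ (M2 ⊕ K) = M1 ⊕ M2 — the shared key cancels under XOR.
240 xor  56 = 200
 82 xor   8 =  90
 72 xor 146 = 218
229 xor  90 = 191
146 xor  69 = 215
159 xor 124 = 227
169 xor 131 =  42
 28 xor  41 =  53
180 xor  67 = 247
 28 xor 181 = 169
179 xor 102 = 213
220 xor 194 =  30
168 xor 209 = 121
117 xor 181 = 192
206 xor 132 =  74
 90 xor 227 = 185

11001000 01011010 11011010 10111111 11010111 11100011 00101010 00110101 11110111 10101001 11010101 00011110 01111001 11000000 01001010 10111001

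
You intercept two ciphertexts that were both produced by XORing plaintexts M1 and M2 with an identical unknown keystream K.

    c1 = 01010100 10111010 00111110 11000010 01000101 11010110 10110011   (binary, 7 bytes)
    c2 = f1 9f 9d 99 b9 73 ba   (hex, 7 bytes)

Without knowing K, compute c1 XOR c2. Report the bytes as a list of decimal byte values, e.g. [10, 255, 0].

[165, 37, 163, 91, 252, 165, 9]

c1 ⊕ c2 = (M1 ⊕ K) ⊕ (M2 ⊕ K) = M1 ⊕ M2 — the shared key cancels under XOR.
byte 0: 54 XOR f1 = a5
byte 1: ba XOR 9f = 25
byte 2: 3e XOR 9d = a3
byte 3: c2 XOR 99 = 5b
byte 4: 45 XOR b9 = fc
byte 5: d6 XOR 73 = a5
byte 6: b3 XOR ba = 09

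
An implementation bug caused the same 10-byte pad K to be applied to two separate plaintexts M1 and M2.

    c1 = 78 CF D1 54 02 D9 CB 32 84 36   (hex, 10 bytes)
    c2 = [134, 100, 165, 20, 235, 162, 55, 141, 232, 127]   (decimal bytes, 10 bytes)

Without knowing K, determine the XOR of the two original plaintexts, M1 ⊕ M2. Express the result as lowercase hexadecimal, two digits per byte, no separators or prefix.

feab7440e97bfcbf6c49

c1 ⊕ c2 = (M1 ⊕ K) ⊕ (M2 ⊕ K) = M1 ⊕ M2 — the shared key cancels under XOR.
01111000 ^ 10000110 = 11111110
11001111 ^ 01100100 = 10101011
11010001 ^ 10100101 = 01110100
01010100 ^ 00010100 = 01000000
00000010 ^ 11101011 = 11101001
11011001 ^ 10100010 = 01111011
11001011 ^ 00110111 = 11111100
00110010 ^ 10001101 = 10111111
10000100 ^ 11101000 = 01101100
00110110 ^ 01111111 = 01001001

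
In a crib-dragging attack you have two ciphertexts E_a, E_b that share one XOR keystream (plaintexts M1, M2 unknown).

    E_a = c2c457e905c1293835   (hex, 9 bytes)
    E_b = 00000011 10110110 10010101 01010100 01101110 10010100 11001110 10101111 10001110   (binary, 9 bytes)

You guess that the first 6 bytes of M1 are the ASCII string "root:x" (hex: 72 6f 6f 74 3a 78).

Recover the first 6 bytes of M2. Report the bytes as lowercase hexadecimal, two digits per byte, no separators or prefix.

b31dadc9512d

First, E_a ⊕ E_b = (M1 ⊕ K) ⊕ (M2 ⊕ K) = M1 ⊕ M2, so the key drops out. Then M2 = (M1 ⊕ M2) ⊕ M1 over the first 6 bytes.
byte 0: (c2 XOR 03) XOR 72 = c1 XOR 72 = b3
byte 1: (c4 XOR b6) XOR 6f = 72 XOR 6f = 1d
byte 2: (57 XOR 95) XOR 6f = c2 XOR 6f = ad
byte 3: (e9 XOR 54) XOR 74 = bd XOR 74 = c9
byte 4: (05 XOR 6e) XOR 3a = 6b XOR 3a = 51
byte 5: (c1 XOR 94) XOR 78 = 55 XOR 78 = 2d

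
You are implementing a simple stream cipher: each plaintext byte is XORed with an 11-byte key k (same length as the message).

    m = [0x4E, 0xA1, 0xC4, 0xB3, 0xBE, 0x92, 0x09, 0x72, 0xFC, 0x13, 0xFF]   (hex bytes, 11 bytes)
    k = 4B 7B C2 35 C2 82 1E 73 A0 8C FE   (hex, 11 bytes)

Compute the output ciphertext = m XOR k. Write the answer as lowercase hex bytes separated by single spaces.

05 da 06 86 7c 10 17 01 5c 9f 01

4e xor 4b = 05
a1 xor 7b = da
c4 xor c2 = 06
b3 xor 35 = 86
be xor c2 = 7c
92 xor 82 = 10
09 xor 1e = 17
72 xor 73 = 01
fc xor a0 = 5c
13 xor 8c = 9f
ff xor fe = 01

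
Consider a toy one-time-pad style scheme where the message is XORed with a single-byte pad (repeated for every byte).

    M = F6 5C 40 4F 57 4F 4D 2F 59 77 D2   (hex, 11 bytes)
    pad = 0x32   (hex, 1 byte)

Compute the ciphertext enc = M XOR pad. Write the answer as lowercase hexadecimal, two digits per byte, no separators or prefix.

c46e727d657d7f1d6b45e0

The 1-byte key repeats, so the effective keystream is 32 32 32 32 32 32 32 32 32 32 32.
byte 0: f6 ^ 32 = c4
byte 1: 5c ^ 32 = 6e
byte 2: 40 ^ 32 = 72
byte 3: 4f ^ 32 = 7d
byte 4: 57 ^ 32 = 65
byte 5: 4f ^ 32 = 7d
byte 6: 4d ^ 32 = 7f
byte 7: 2f ^ 32 = 1d
byte 8: 59 ^ 32 = 6b
byte 9: 77 ^ 32 = 45
byte 10: d2 ^ 32 = e0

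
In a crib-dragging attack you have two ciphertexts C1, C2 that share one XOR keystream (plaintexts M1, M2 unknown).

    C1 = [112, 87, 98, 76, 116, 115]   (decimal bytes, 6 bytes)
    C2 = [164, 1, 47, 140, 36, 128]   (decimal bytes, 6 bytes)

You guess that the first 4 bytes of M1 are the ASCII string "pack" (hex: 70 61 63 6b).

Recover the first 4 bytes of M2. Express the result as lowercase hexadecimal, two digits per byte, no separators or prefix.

First, C1 ⊕ C2 = (M1 ⊕ K) ⊕ (M2 ⊕ K) = M1 ⊕ M2, so the key drops out. Then M2 = (M1 ⊕ M2) ⊕ M1 over the first 4 bytes.
byte 0: (70 xor a4) xor 70 = d4 xor 70 = a4
byte 1: (57 xor 01) xor 61 = 56 xor 61 = 37
byte 2: (62 xor 2f) xor 63 = 4d xor 63 = 2e
byte 3: (4c xor 8c) xor 6b = c0 xor 6b = ab

a4372eab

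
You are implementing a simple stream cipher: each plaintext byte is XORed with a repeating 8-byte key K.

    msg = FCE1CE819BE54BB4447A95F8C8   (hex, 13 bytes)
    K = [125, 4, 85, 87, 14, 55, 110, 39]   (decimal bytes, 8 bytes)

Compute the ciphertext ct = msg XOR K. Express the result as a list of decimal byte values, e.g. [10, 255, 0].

The 8-byte key repeats, so the effective keystream is 7d 04 55 57 0e 37 6e 27 7d 04 55 57 0e.
byte 0: 252 XOR 125 = 129
byte 1: 225 XOR   4 = 229
byte 2: 206 XOR  85 = 155
byte 3: 129 XOR  87 = 214
byte 4: 155 XOR  14 = 149
byte 5: 229 XOR  55 = 210
byte 6:  75 XOR 110 =  37
byte 7: 180 XOR  39 = 147
byte 8:  68 XOR 125 =  57
byte 9: 122 XOR   4 = 126
byte 10: 149 XOR  85 = 192
byte 11: 248 XOR  87 = 175
byte 12: 200 XOR  14 = 198

[129, 229, 155, 214, 149, 210, 37, 147, 57, 126, 192, 175, 198]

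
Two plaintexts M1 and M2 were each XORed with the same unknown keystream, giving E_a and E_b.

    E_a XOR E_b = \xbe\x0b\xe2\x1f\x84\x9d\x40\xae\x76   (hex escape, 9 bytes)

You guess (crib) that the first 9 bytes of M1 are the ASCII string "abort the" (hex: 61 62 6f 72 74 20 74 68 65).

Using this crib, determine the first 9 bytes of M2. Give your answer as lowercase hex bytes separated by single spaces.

Since E_a ⊕ E_b = M1 ⊕ M2, XORing with the guessed M1 bytes yields the corresponding M2 bytes: M2 = (E_a ⊕ E_b) ⊕ M1.
10111110 xor 01100001 = 11011111
00001011 xor 01100010 = 01101001
11100010 xor 01101111 = 10001101
00011111 xor 01110010 = 01101101
10000100 xor 01110100 = 11110000
10011101 xor 00100000 = 10111101
01000000 xor 01110100 = 00110100
10101110 xor 01101000 = 11000110
01110110 xor 01100101 = 00010011

df 69 8d 6d f0 bd 34 c6 13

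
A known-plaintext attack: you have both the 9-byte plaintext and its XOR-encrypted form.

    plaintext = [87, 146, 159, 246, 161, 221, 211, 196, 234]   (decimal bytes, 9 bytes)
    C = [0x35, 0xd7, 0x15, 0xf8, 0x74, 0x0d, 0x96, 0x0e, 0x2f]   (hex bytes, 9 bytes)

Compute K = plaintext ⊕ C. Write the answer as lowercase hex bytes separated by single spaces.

62 45 8a 0e d5 d0 45 ca c5

Since C = plaintext ⊕ K, XORing both sides with plaintext gives K = plaintext ⊕ C.
57 ^ 35 = 62
92 ^ d7 = 45
9f ^ 15 = 8a
f6 ^ f8 = 0e
a1 ^ 74 = d5
dd ^ 0d = d0
d3 ^ 96 = 45
c4 ^ 0e = ca
ea ^ 2f = c5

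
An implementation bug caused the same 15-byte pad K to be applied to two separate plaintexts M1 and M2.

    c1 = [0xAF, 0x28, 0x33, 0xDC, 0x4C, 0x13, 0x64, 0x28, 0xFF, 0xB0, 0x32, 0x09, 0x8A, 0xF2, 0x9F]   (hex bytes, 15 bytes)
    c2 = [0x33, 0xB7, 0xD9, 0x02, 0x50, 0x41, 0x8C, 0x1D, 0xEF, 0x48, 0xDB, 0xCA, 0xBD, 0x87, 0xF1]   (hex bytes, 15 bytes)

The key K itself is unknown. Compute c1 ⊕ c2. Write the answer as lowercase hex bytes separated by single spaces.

9c 9f ea de 1c 52 e8 35 10 f8 e9 c3 37 75 6e

c1 ⊕ c2 = (M1 ⊕ K) ⊕ (M2 ⊕ K) = M1 ⊕ M2 — the shared key cancels under XOR.
af xor 33 = 9c
28 xor b7 = 9f
33 xor d9 = ea
dc xor 02 = de
4c xor 50 = 1c
13 xor 41 = 52
64 xor 8c = e8
28 xor 1d = 35
ff xor ef = 10
b0 xor 48 = f8
32 xor db = e9
09 xor ca = c3
8a xor bd = 37
f2 xor 87 = 75
9f xor f1 = 6e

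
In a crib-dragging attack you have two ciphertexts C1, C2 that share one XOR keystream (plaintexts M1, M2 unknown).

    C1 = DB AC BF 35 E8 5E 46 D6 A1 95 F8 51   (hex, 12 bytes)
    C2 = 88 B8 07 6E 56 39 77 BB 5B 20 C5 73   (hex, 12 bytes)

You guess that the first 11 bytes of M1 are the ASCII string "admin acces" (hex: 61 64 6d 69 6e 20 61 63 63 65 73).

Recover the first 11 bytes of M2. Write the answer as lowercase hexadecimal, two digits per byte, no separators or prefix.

First, C1 ⊕ C2 = (M1 ⊕ K) ⊕ (M2 ⊕ K) = M1 ⊕ M2, so the key drops out. Then M2 = (M1 ⊕ M2) ⊕ M1 over the first 11 bytes.
byte 0: (db ^ 88) ^ 61 = 53 ^ 61 = 32
byte 1: (ac ^ b8) ^ 64 = 14 ^ 64 = 70
byte 2: (bf ^ 07) ^ 6d = b8 ^ 6d = d5
byte 3: (35 ^ 6e) ^ 69 = 5b ^ 69 = 32
byte 4: (e8 ^ 56) ^ 6e = be ^ 6e = d0
byte 5: (5e ^ 39) ^ 20 = 67 ^ 20 = 47
byte 6: (46 ^ 77) ^ 61 = 31 ^ 61 = 50
byte 7: (d6 ^ bb) ^ 63 = 6d ^ 63 = 0e
byte 8: (a1 ^ 5b) ^ 63 = fa ^ 63 = 99
byte 9: (95 ^ 20) ^ 65 = b5 ^ 65 = d0
byte 10: (f8 ^ c5) ^ 73 = 3d ^ 73 = 4e

3270d532d047500e99d04e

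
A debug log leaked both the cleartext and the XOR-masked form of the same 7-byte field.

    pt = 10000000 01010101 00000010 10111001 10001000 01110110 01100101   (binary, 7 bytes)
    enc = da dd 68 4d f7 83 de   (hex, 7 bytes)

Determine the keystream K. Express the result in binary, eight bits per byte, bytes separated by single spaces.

Since enc = pt ⊕ K, XORing both sides with pt gives K = pt ⊕ enc.
128 ⊕ 218 =  90
 85 ⊕ 221 = 136
  2 ⊕ 104 = 106
185 ⊕  77 = 244
136 ⊕ 247 = 127
118 ⊕ 131 = 245
101 ⊕ 222 = 187

01011010 10001000 01101010 11110100 01111111 11110101 10111011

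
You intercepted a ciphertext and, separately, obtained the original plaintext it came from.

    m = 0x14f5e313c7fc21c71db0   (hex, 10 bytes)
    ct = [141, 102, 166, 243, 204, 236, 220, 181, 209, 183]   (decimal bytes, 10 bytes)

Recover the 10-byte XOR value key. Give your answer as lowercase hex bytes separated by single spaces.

Since ct = m ⊕ key, XORing both sides with m gives key = m ⊕ ct.
byte 0:  20 xor 141 = 153
byte 1: 245 xor 102 = 147
byte 2: 227 xor 166 =  69
byte 3:  19 xor 243 = 224
byte 4: 199 xor 204 =  11
byte 5: 252 xor 236 =  16
byte 6:  33 xor 220 = 253
byte 7: 199 xor 181 = 114
byte 8:  29 xor 209 = 204
byte 9: 176 xor 183 =   7

99 93 45 e0 0b 10 fd 72 cc 07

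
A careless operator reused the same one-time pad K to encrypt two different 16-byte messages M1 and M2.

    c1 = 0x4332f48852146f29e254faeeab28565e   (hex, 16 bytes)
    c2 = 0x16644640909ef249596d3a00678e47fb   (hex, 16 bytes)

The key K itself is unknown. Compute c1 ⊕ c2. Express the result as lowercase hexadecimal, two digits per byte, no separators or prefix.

5556b2c8c28a9d60bb39c0eecca611a5

c1 ⊕ c2 = (M1 ⊕ K) ⊕ (M2 ⊕ K) = M1 ⊕ M2 — the shared key cancels under XOR.
01000011 XOR 00010110 = 01010101
00110010 XOR 01100100 = 01010110
11110100 XOR 01000110 = 10110010
10001000 XOR 01000000 = 11001000
01010010 XOR 10010000 = 11000010
00010100 XOR 10011110 = 10001010
01101111 XOR 11110010 = 10011101
00101001 XOR 01001001 = 01100000
11100010 XOR 01011001 = 10111011
01010100 XOR 01101101 = 00111001
11111010 XOR 00111010 = 11000000
11101110 XOR 00000000 = 11101110
10101011 XOR 01100111 = 11001100
00101000 XOR 10001110 = 10100110
01010110 XOR 01000111 = 00010001
01011110 XOR 11111011 = 10100101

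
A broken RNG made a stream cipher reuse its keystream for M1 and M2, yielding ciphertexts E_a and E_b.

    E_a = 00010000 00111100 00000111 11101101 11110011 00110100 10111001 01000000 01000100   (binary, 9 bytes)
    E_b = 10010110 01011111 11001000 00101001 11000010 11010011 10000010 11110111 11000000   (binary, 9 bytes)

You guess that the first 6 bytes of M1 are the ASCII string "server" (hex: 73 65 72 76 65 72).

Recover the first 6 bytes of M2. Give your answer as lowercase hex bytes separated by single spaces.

f5 06 bd b2 54 95

First, E_a ⊕ E_b = (M1 ⊕ K) ⊕ (M2 ⊕ K) = M1 ⊕ M2, so the key drops out. Then M2 = (M1 ⊕ M2) ⊕ M1 over the first 6 bytes.
byte 0: (10 ^ 96) ^ 73 = 86 ^ 73 = f5
byte 1: (3c ^ 5f) ^ 65 = 63 ^ 65 = 06
byte 2: (07 ^ c8) ^ 72 = cf ^ 72 = bd
byte 3: (ed ^ 29) ^ 76 = c4 ^ 76 = b2
byte 4: (f3 ^ c2) ^ 65 = 31 ^ 65 = 54
byte 5: (34 ^ d3) ^ 72 = e7 ^ 72 = 95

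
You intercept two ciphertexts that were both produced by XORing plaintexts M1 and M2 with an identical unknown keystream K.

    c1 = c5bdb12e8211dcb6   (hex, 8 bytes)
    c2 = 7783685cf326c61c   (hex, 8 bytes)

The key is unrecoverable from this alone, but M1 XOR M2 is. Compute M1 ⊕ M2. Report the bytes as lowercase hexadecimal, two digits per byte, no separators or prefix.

c1 ⊕ c2 = (M1 ⊕ K) ⊕ (M2 ⊕ K) = M1 ⊕ M2 — the shared key cancels under XOR.
byte 0: c5 XOR 77 = b2
byte 1: bd XOR 83 = 3e
byte 2: b1 XOR 68 = d9
byte 3: 2e XOR 5c = 72
byte 4: 82 XOR f3 = 71
byte 5: 11 XOR 26 = 37
byte 6: dc XOR c6 = 1a
byte 7: b6 XOR 1c = aa

b23ed97271371aaa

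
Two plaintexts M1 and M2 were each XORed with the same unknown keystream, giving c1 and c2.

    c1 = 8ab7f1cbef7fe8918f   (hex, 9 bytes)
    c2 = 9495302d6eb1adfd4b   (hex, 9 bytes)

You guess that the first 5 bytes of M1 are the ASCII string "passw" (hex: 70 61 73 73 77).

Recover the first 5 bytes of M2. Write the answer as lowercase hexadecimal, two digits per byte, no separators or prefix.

6e43b295f6

First, c1 ⊕ c2 = (M1 ⊕ K) ⊕ (M2 ⊕ K) = M1 ⊕ M2, so the key drops out. Then M2 = (M1 ⊕ M2) ⊕ M1 over the first 5 bytes.
byte 0: (8a ⊕ 94) ⊕ 70 = 1e ⊕ 70 = 6e
byte 1: (b7 ⊕ 95) ⊕ 61 = 22 ⊕ 61 = 43
byte 2: (f1 ⊕ 30) ⊕ 73 = c1 ⊕ 73 = b2
byte 3: (cb ⊕ 2d) ⊕ 73 = e6 ⊕ 73 = 95
byte 4: (ef ⊕ 6e) ⊕ 77 = 81 ⊕ 77 = f6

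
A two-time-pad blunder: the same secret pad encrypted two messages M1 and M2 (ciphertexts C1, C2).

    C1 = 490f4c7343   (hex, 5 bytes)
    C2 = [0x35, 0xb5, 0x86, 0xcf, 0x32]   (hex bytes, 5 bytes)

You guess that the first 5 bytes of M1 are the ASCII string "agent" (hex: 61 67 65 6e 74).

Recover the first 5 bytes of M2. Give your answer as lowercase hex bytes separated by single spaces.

1d dd af d2 05

First, C1 ⊕ C2 = (M1 ⊕ K) ⊕ (M2 ⊕ K) = M1 ⊕ M2, so the key drops out. Then M2 = (M1 ⊕ M2) ⊕ M1 over the first 5 bytes.
byte 0: (49 XOR 35) XOR 61 = 7c XOR 61 = 1d
byte 1: (0f XOR b5) XOR 67 = ba XOR 67 = dd
byte 2: (4c XOR 86) XOR 65 = ca XOR 65 = af
byte 3: (73 XOR cf) XOR 6e = bc XOR 6e = d2
byte 4: (43 XOR 32) XOR 74 = 71 XOR 74 = 05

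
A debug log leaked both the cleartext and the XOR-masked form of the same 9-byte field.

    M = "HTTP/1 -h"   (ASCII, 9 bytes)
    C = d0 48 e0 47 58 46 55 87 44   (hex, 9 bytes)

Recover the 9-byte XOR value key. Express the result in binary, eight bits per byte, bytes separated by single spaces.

10011000 00011100 10110100 00010111 01110111 01110111 01110101 10101010 00101100

Since C = M ⊕ key, XORing both sides with M gives key = M ⊕ C.
01001000 ^ 11010000 = 10011000
01010100 ^ 01001000 = 00011100
01010100 ^ 11100000 = 10110100
01010000 ^ 01000111 = 00010111
00101111 ^ 01011000 = 01110111
00110001 ^ 01000110 = 01110111
00100000 ^ 01010101 = 01110101
00101101 ^ 10000111 = 10101010
01101000 ^ 01000100 = 00101100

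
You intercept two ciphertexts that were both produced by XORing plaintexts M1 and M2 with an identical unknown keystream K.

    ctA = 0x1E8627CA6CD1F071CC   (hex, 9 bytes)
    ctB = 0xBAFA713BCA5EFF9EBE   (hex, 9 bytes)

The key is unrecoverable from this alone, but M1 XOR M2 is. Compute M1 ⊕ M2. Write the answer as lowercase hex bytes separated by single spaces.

a4 7c 56 f1 a6 8f 0f ef 72

ctA ⊕ ctB = (M1 ⊕ K) ⊕ (M2 ⊕ K) = M1 ⊕ M2 — the shared key cancels under XOR.
byte 0: 1e ⊕ ba = a4
byte 1: 86 ⊕ fa = 7c
byte 2: 27 ⊕ 71 = 56
byte 3: ca ⊕ 3b = f1
byte 4: 6c ⊕ ca = a6
byte 5: d1 ⊕ 5e = 8f
byte 6: f0 ⊕ ff = 0f
byte 7: 71 ⊕ 9e = ef
byte 8: cc ⊕ be = 72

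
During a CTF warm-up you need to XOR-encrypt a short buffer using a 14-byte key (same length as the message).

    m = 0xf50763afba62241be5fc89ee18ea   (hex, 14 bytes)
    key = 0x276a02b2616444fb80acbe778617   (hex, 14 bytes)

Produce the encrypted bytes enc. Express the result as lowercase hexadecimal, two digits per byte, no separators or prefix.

byte 0: 11110101 xor 00100111 = 11010010
byte 1: 00000111 xor 01101010 = 01101101
byte 2: 01100011 xor 00000010 = 01100001
byte 3: 10101111 xor 10110010 = 00011101
byte 4: 10111010 xor 01100001 = 11011011
byte 5: 01100010 xor 01100100 = 00000110
byte 6: 00100100 xor 01000100 = 01100000
byte 7: 00011011 xor 11111011 = 11100000
byte 8: 11100101 xor 10000000 = 01100101
byte 9: 11111100 xor 10101100 = 01010000
byte 10: 10001001 xor 10111110 = 00110111
byte 11: 11101110 xor 01110111 = 10011001
byte 12: 00011000 xor 10000110 = 10011110
byte 13: 11101010 xor 00010111 = 11111101

d26d611ddb0660e0655037999efd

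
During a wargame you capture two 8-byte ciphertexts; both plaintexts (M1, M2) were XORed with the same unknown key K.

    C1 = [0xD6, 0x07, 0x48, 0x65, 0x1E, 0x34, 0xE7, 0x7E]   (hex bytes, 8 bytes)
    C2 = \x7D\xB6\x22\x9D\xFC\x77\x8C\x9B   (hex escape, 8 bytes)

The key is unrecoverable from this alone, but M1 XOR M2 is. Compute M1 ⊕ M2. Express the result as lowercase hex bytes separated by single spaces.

ab b1 6a f8 e2 43 6b e5

C1 ⊕ C2 = (M1 ⊕ K) ⊕ (M2 ⊕ K) = M1 ⊕ M2 — the shared key cancels under XOR.
214 ⊕ 125 = 171
  7 ⊕ 182 = 177
 72 ⊕  34 = 106
101 ⊕ 157 = 248
 30 ⊕ 252 = 226
 52 ⊕ 119 =  67
231 ⊕ 140 = 107
126 ⊕ 155 = 229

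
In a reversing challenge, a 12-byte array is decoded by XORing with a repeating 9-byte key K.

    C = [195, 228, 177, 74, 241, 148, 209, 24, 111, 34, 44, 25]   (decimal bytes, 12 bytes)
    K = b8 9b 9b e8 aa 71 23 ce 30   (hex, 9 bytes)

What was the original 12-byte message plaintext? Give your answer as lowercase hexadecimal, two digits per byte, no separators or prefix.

7b7f2aa25be5f2d65f9ab782

The 9-byte key repeats, so the effective keystream is b8 9b 9b e8 aa 71 23 ce 30 b8 9b 9b.
byte 0: c3 xor b8 = 7b
byte 1: e4 xor 9b = 7f
byte 2: b1 xor 9b = 2a
byte 3: 4a xor e8 = a2
byte 4: f1 xor aa = 5b
byte 5: 94 xor 71 = e5
byte 6: d1 xor 23 = f2
byte 7: 18 xor ce = d6
byte 8: 6f xor 30 = 5f
byte 9: 22 xor b8 = 9a
byte 10: 2c xor 9b = b7
byte 11: 19 xor 9b = 82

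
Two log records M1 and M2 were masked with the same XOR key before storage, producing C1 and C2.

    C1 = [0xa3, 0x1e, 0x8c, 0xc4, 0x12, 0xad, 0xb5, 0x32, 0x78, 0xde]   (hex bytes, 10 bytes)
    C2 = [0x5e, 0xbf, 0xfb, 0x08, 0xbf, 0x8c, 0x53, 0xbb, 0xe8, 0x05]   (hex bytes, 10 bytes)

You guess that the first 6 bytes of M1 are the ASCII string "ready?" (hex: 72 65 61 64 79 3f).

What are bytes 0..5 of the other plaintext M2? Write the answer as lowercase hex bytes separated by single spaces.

First, C1 ⊕ C2 = (M1 ⊕ K) ⊕ (M2 ⊕ K) = M1 ⊕ M2, so the key drops out. Then M2 = (M1 ⊕ M2) ⊕ M1 over the first 6 bytes.
byte 0: (a3 xor 5e) xor 72 = fd xor 72 = 8f
byte 1: (1e xor bf) xor 65 = a1 xor 65 = c4
byte 2: (8c xor fb) xor 61 = 77 xor 61 = 16
byte 3: (c4 xor 08) xor 64 = cc xor 64 = a8
byte 4: (12 xor bf) xor 79 = ad xor 79 = d4
byte 5: (ad xor 8c) xor 3f = 21 xor 3f = 1e

8f c4 16 a8 d4 1e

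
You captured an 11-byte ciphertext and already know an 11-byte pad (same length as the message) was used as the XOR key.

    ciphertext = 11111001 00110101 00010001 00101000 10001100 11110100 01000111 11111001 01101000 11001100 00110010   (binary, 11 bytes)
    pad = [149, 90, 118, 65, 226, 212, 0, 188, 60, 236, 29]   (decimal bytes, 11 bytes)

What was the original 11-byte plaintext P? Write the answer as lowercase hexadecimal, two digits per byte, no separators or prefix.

6c6f67696e20474554202f

249 ^ 149 = 108
 53 ^  90 = 111
 17 ^ 118 = 103
 40 ^  65 = 105
140 ^ 226 = 110
244 ^ 212 =  32
 71 ^   0 =  71
249 ^ 188 =  69
104 ^  60 =  84
204 ^ 236 =  32
 50 ^  29 =  47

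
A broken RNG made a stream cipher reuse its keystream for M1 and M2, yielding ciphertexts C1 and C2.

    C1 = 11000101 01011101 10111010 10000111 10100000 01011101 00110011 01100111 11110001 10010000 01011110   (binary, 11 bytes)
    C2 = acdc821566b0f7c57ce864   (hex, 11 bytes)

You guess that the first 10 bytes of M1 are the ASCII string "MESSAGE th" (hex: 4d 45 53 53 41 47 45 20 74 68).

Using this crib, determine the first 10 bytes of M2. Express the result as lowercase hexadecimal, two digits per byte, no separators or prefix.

24c46bc187aa8182f910

First, C1 ⊕ C2 = (M1 ⊕ K) ⊕ (M2 ⊕ K) = M1 ⊕ M2, so the key drops out. Then M2 = (M1 ⊕ M2) ⊕ M1 over the first 10 bytes.
byte 0: (c5 XOR ac) XOR 4d = 69 XOR 4d = 24
byte 1: (5d XOR dc) XOR 45 = 81 XOR 45 = c4
byte 2: (ba XOR 82) XOR 53 = 38 XOR 53 = 6b
byte 3: (87 XOR 15) XOR 53 = 92 XOR 53 = c1
byte 4: (a0 XOR 66) XOR 41 = c6 XOR 41 = 87
byte 5: (5d XOR b0) XOR 47 = ed XOR 47 = aa
byte 6: (33 XOR f7) XOR 45 = c4 XOR 45 = 81
byte 7: (67 XOR c5) XOR 20 = a2 XOR 20 = 82
byte 8: (f1 XOR 7c) XOR 74 = 8d XOR 74 = f9
byte 9: (90 XOR e8) XOR 68 = 78 XOR 68 = 10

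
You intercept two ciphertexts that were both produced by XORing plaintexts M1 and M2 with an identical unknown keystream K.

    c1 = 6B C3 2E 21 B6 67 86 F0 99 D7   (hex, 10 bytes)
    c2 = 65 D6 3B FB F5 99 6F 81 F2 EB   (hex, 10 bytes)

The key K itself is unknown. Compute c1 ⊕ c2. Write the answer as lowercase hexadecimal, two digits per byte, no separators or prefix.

c1 ⊕ c2 = (M1 ⊕ K) ⊕ (M2 ⊕ K) = M1 ⊕ M2 — the shared key cancels under XOR.
107 xor 101 =  14
195 xor 214 =  21
 46 xor  59 =  21
 33 xor 251 = 218
182 xor 245 =  67
103 xor 153 = 254
134 xor 111 = 233
240 xor 129 = 113
153 xor 242 = 107
215 xor 235 =  60

0e1515da43fee9716b3c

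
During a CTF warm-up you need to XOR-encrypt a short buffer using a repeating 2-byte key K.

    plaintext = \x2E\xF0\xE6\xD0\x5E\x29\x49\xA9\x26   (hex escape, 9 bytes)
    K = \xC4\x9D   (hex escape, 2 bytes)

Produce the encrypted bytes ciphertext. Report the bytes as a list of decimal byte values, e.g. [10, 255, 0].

[234, 109, 34, 77, 154, 180, 141, 52, 226]

The 2-byte key repeats, so the effective keystream is c4 9d c4 9d c4 9d c4 9d c4.
byte 0: 2e XOR c4 = ea
byte 1: f0 XOR 9d = 6d
byte 2: e6 XOR c4 = 22
byte 3: d0 XOR 9d = 4d
byte 4: 5e XOR c4 = 9a
byte 5: 29 XOR 9d = b4
byte 6: 49 XOR c4 = 8d
byte 7: a9 XOR 9d = 34
byte 8: 26 XOR c4 = e2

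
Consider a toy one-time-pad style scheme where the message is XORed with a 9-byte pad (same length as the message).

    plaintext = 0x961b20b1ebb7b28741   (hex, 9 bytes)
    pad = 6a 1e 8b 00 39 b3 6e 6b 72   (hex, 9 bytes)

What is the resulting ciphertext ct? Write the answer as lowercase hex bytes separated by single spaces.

XOR is its own inverse, so applying the key byte-wise gives the result directly.
96 xor 6a = fc
1b xor 1e = 05
20 xor 8b = ab
b1 xor 00 = b1
eb xor 39 = d2
b7 xor b3 = 04
b2 xor 6e = dc
87 xor 6b = ec
41 xor 72 = 33

fc 05 ab b1 d2 04 dc ec 33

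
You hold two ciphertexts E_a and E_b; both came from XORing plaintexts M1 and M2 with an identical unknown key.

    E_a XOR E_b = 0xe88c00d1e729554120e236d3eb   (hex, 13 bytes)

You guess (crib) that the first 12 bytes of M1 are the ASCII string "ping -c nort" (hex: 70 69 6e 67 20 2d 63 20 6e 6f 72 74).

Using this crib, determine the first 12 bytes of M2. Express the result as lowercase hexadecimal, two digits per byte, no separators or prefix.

Since E_a ⊕ E_b = M1 ⊕ M2, XORing with the guessed M1 bytes yields the corresponding M2 bytes: M2 = (E_a ⊕ E_b) ⊕ M1.
e8 ^ 70 = 98
8c ^ 69 = e5
00 ^ 6e = 6e
d1 ^ 67 = b6
e7 ^ 20 = c7
29 ^ 2d = 04
55 ^ 63 = 36
41 ^ 20 = 61
20 ^ 6e = 4e
e2 ^ 6f = 8d
36 ^ 72 = 44
d3 ^ 74 = a7

98e56eb6c70436614e8d44a7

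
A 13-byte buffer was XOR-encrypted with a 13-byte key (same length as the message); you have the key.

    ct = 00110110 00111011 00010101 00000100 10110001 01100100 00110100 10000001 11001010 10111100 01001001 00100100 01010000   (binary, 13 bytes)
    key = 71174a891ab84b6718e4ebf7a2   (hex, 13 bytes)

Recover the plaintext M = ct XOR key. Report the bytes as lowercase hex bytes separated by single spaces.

47 2c 5f 8d ab dc 7f e6 d2 58 a2 d3 f2

XOR is its own inverse, so applying the key byte-wise gives the result directly.
byte 0:  54 XOR 113 =  71
byte 1:  59 XOR  23 =  44
byte 2:  21 XOR  74 =  95
byte 3:   4 XOR 137 = 141
byte 4: 177 XOR  26 = 171
byte 5: 100 XOR 184 = 220
byte 6:  52 XOR  75 = 127
byte 7: 129 XOR 103 = 230
byte 8: 202 XOR  24 = 210
byte 9: 188 XOR 228 =  88
byte 10:  73 XOR 235 = 162
byte 11:  36 XOR 247 = 211
byte 12:  80 XOR 162 = 242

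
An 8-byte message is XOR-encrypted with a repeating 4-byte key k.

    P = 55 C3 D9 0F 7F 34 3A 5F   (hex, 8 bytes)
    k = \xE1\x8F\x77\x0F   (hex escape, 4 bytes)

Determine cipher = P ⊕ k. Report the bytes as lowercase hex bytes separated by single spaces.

b4 4c ae 00 9e bb 4d 50

The 4-byte key repeats, so the effective keystream is e1 8f 77 0f e1 8f 77 0f.
byte 0: 55 ⊕ e1 = b4
byte 1: c3 ⊕ 8f = 4c
byte 2: d9 ⊕ 77 = ae
byte 3: 0f ⊕ 0f = 00
byte 4: 7f ⊕ e1 = 9e
byte 5: 34 ⊕ 8f = bb
byte 6: 3a ⊕ 77 = 4d
byte 7: 5f ⊕ 0f = 50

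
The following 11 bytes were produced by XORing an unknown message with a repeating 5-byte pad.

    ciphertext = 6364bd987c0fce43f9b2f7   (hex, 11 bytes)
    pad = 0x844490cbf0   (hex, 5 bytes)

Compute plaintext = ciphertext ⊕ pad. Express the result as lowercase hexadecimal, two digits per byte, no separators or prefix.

e7202d538c8b8ad3324273

The 5-byte key repeats, so the effective keystream is 84 44 90 cb f0 84 44 90 cb f0 84.
byte 0: 63 ^ 84 = e7
byte 1: 64 ^ 44 = 20
byte 2: bd ^ 90 = 2d
byte 3: 98 ^ cb = 53
byte 4: 7c ^ f0 = 8c
byte 5: 0f ^ 84 = 8b
byte 6: ce ^ 44 = 8a
byte 7: 43 ^ 90 = d3
byte 8: f9 ^ cb = 32
byte 9: b2 ^ f0 = 42
byte 10: f7 ^ 84 = 73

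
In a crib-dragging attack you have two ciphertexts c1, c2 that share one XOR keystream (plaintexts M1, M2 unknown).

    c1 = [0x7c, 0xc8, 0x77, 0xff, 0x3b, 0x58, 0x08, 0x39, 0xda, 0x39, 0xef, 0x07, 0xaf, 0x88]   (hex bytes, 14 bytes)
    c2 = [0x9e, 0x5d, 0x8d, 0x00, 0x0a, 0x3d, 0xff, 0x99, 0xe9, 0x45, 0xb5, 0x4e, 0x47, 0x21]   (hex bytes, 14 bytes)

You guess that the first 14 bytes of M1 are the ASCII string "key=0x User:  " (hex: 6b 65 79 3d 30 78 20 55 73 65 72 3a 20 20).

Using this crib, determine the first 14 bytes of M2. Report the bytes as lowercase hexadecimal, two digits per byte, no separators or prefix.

89f083c2011dd7f540192873c889

First, c1 ⊕ c2 = (M1 ⊕ K) ⊕ (M2 ⊕ K) = M1 ⊕ M2, so the key drops out. Then M2 = (M1 ⊕ M2) ⊕ M1 over the first 14 bytes.
byte 0: (7c ⊕ 9e) ⊕ 6b = e2 ⊕ 6b = 89
byte 1: (c8 ⊕ 5d) ⊕ 65 = 95 ⊕ 65 = f0
byte 2: (77 ⊕ 8d) ⊕ 79 = fa ⊕ 79 = 83
byte 3: (ff ⊕ 00) ⊕ 3d = ff ⊕ 3d = c2
byte 4: (3b ⊕ 0a) ⊕ 30 = 31 ⊕ 30 = 01
byte 5: (58 ⊕ 3d) ⊕ 78 = 65 ⊕ 78 = 1d
byte 6: (08 ⊕ ff) ⊕ 20 = f7 ⊕ 20 = d7
byte 7: (39 ⊕ 99) ⊕ 55 = a0 ⊕ 55 = f5
byte 8: (da ⊕ e9) ⊕ 73 = 33 ⊕ 73 = 40
byte 9: (39 ⊕ 45) ⊕ 65 = 7c ⊕ 65 = 19
byte 10: (ef ⊕ b5) ⊕ 72 = 5a ⊕ 72 = 28
byte 11: (07 ⊕ 4e) ⊕ 3a = 49 ⊕ 3a = 73
byte 12: (af ⊕ 47) ⊕ 20 = e8 ⊕ 20 = c8
byte 13: (88 ⊕ 21) ⊕ 20 = a9 ⊕ 20 = 89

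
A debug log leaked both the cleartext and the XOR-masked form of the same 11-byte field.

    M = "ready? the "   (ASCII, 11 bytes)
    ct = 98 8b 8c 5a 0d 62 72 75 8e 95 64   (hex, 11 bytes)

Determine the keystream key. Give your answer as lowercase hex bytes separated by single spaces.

ea ee ed 3e 74 5d 52 01 e6 f0 44

Since ct = M ⊕ key, XORing both sides with M gives key = M ⊕ ct.
byte 0: 01110010 ^ 10011000 = 11101010
byte 1: 01100101 ^ 10001011 = 11101110
byte 2: 01100001 ^ 10001100 = 11101101
byte 3: 01100100 ^ 01011010 = 00111110
byte 4: 01111001 ^ 00001101 = 01110100
byte 5: 00111111 ^ 01100010 = 01011101
byte 6: 00100000 ^ 01110010 = 01010010
byte 7: 01110100 ^ 01110101 = 00000001
byte 8: 01101000 ^ 10001110 = 11100110
byte 9: 01100101 ^ 10010101 = 11110000
byte 10: 00100000 ^ 01100100 = 01000100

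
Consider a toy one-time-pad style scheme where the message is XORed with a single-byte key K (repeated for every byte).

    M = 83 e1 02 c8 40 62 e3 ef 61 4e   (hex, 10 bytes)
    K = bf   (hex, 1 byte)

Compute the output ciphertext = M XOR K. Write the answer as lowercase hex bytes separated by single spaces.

The 1-byte key repeats, so the effective keystream is bf bf bf bf bf bf bf bf bf bf.
byte 0: 131 xor 191 =  60
byte 1: 225 xor 191 =  94
byte 2:   2 xor 191 = 189
byte 3: 200 xor 191 = 119
byte 4:  64 xor 191 = 255
byte 5:  98 xor 191 = 221
byte 6: 227 xor 191 =  92
byte 7: 239 xor 191 =  80
byte 8:  97 xor 191 = 222
byte 9:  78 xor 191 = 241

3c 5e bd 77 ff dd 5c 50 de f1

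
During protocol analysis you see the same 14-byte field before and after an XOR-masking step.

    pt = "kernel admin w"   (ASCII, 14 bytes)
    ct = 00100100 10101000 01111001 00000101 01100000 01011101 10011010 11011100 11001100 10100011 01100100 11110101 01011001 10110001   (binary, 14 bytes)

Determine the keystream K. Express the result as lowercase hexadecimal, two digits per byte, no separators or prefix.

4fcd0b6b0531babda8ce0d9b79c6

Since ct = pt ⊕ K, XORing both sides with pt gives K = pt ⊕ ct.
6b ^ 24 = 4f
65 ^ a8 = cd
72 ^ 79 = 0b
6e ^ 05 = 6b
65 ^ 60 = 05
6c ^ 5d = 31
20 ^ 9a = ba
61 ^ dc = bd
64 ^ cc = a8
6d ^ a3 = ce
69 ^ 64 = 0d
6e ^ f5 = 9b
20 ^ 59 = 79
77 ^ b1 = c6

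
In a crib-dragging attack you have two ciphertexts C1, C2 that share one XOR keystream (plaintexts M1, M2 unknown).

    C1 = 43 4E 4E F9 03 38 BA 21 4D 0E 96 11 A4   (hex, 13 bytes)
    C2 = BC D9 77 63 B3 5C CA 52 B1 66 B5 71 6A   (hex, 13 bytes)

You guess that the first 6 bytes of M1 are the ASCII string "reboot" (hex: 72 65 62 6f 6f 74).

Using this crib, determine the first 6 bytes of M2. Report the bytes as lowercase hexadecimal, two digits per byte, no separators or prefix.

First, C1 ⊕ C2 = (M1 ⊕ K) ⊕ (M2 ⊕ K) = M1 ⊕ M2, so the key drops out. Then M2 = (M1 ⊕ M2) ⊕ M1 over the first 6 bytes.
byte 0: (43 ⊕ bc) ⊕ 72 = ff ⊕ 72 = 8d
byte 1: (4e ⊕ d9) ⊕ 65 = 97 ⊕ 65 = f2
byte 2: (4e ⊕ 77) ⊕ 62 = 39 ⊕ 62 = 5b
byte 3: (f9 ⊕ 63) ⊕ 6f = 9a ⊕ 6f = f5
byte 4: (03 ⊕ b3) ⊕ 6f = b0 ⊕ 6f = df
byte 5: (38 ⊕ 5c) ⊕ 74 = 64 ⊕ 74 = 10

8df25bf5df10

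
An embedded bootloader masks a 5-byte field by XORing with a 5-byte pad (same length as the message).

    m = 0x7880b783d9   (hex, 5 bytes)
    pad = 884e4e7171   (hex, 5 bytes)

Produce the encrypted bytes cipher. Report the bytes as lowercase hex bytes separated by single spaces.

XOR is its own inverse, so applying the key byte-wise gives the result directly.
byte 0: 78 XOR 88 = f0
byte 1: 80 XOR 4e = ce
byte 2: b7 XOR 4e = f9
byte 3: 83 XOR 71 = f2
byte 4: d9 XOR 71 = a8

f0 ce f9 f2 a8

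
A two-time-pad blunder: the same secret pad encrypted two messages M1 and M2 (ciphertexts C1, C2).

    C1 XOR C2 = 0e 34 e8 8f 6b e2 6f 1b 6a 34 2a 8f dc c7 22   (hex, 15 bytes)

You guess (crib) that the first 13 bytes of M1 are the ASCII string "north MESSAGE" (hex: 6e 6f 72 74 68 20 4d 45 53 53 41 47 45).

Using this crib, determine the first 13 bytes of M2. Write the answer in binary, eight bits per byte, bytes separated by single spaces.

01100000 01011011 10011010 11111011 00000011 11000010 00100010 01011110 00111001 01100111 01101011 11001000 10011001

Since C1 ⊕ C2 = M1 ⊕ M2, XORing with the guessed M1 bytes yields the corresponding M2 bytes: M2 = (C1 ⊕ C2) ⊕ M1.
00001110 XOR 01101110 = 01100000
00110100 XOR 01101111 = 01011011
11101000 XOR 01110010 = 10011010
10001111 XOR 01110100 = 11111011
01101011 XOR 01101000 = 00000011
11100010 XOR 00100000 = 11000010
01101111 XOR 01001101 = 00100010
00011011 XOR 01000101 = 01011110
01101010 XOR 01010011 = 00111001
00110100 XOR 01010011 = 01100111
00101010 XOR 01000001 = 01101011
10001111 XOR 01000111 = 11001000
11011100 XOR 01000101 = 10011001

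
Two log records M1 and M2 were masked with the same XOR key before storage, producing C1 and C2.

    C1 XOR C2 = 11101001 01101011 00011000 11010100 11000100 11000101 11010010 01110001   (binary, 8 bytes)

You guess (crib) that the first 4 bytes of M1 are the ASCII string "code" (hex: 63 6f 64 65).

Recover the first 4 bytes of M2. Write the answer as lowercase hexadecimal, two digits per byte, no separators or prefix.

Since C1 ⊕ C2 = M1 ⊕ M2, XORing with the guessed M1 bytes yields the corresponding M2 bytes: M2 = (C1 ⊕ C2) ⊕ M1.
byte 0: e9 ^ 63 = 8a
byte 1: 6b ^ 6f = 04
byte 2: 18 ^ 64 = 7c
byte 3: d4 ^ 65 = b1

8a047cb1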